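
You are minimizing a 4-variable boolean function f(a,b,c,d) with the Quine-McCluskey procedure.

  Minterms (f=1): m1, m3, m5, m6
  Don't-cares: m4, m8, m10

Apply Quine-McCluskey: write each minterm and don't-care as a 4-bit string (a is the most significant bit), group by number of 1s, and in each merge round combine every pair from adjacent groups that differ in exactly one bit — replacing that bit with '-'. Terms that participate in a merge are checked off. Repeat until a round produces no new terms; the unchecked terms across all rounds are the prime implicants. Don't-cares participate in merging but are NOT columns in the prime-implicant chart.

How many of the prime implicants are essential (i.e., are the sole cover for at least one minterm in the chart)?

Round 0: 0001✓ 0011✓ 0100✓ 0101✓ 0110✓ 1000✓ 1010✓
Round 1: 0-01 00-1 01-0 010- 10-0
PIs = {0-01, 00-1, 01-0, 010-, 10-0}
Coverage chart:
  m1: 0-01,00-1
  m3: 00-1 ←essential
  m5: 0-01,010-
  m6: 01-0 ←essential
Essential: 00-1, 01-0

2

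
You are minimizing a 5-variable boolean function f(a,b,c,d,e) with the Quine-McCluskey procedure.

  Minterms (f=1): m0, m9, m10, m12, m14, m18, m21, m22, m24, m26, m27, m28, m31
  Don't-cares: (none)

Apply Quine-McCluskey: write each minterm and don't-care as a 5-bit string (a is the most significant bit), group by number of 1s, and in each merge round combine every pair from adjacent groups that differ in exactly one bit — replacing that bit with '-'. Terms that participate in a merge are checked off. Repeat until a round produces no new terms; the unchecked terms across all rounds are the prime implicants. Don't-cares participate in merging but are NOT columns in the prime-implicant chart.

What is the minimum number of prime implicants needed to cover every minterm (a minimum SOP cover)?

size-2^0 implicants → 00000  01001  01010(✓)  01100(✓)  01110(✓)  10010(✓)  10101  10110(✓)  11000(✓)  11010(✓)  11011(✓)  11100(✓)  11111(✓)
size-2^1 implicants → -1010  -1100  01-10  011-0  1-010  10-10  11-00  11-11  110-0  1101-
Unchecked terms (primes): -1010, -1100, 00000, 01-10, 01001, 011-0, 1-010, 10-10, 10101, 11-00, 11-11, 110-0, 1101-
Minterm coverage:
  m0 ⊆ 00000 [E]
  m9 ⊆ 01001 [E]
  m10 ⊆ -1010,01-10
  m12 ⊆ -1100,011-0
  m14 ⊆ 01-10,011-0
  m18 ⊆ 1-010,10-10
  m21 ⊆ 10101 [E]
  m22 ⊆ 10-10 [E]
  m24 ⊆ 11-00,110-0
  m26 ⊆ -1010,1-010,110-0,1101-
  m27 ⊆ 11-11,1101-
  m28 ⊆ -1100,11-00
  m31 ⊆ 11-11 [E]
E = {00000, 01001, 10-10, 10101, 11-11}
Petrick residual → -1010, 011-0, 11-00
Cover = bc'de' + a'b'c'd'e' + a'bc'd'e + a'bce' + ab'de' + ab'cd'e + abd'e' + abde  |cover|=8

8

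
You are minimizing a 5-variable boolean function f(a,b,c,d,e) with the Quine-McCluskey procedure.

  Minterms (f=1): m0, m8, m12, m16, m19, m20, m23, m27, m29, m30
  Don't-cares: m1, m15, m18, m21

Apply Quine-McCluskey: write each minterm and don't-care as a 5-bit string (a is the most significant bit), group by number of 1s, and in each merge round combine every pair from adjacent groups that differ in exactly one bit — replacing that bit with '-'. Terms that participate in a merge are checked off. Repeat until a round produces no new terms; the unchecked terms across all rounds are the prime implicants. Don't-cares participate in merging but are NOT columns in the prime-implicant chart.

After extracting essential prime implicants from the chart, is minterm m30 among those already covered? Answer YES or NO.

YES

size-2^0 implicants → 00000(✓)  00001(✓)  01000(✓)  01100(✓)  01111  10000(✓)  10010(✓)  10011(✓)  10100(✓)  10101(✓)  10111(✓)  11011(✓)  11101(✓)  11110
size-2^1 implicants → -0000  0-000  0000-  01-00  1-011  1-101  10-00  10-11  100-0  1001-  101-1  1010-
Unchecked terms (primes): -0000, 0-000, 0000-, 01-00, 01111, 1-011, 1-101, 10-00, 10-11, 100-0, 1001-, 101-1, 1010-, 11110
Minterm coverage:
  m0 ⊆ -0000,0-000,0000-
  m8 ⊆ 0-000,01-00
  m12 ⊆ 01-00 [E]
  m16 ⊆ -0000,10-00,100-0
  m19 ⊆ 1-011,10-11,1001-
  m20 ⊆ 10-00,1010-
  m23 ⊆ 10-11,101-1
  m27 ⊆ 1-011 [E]
  m29 ⊆ 1-101 [E]
  m30 ⊆ 11110 [E]
E = {01-00, 1-011, 1-101, 11110}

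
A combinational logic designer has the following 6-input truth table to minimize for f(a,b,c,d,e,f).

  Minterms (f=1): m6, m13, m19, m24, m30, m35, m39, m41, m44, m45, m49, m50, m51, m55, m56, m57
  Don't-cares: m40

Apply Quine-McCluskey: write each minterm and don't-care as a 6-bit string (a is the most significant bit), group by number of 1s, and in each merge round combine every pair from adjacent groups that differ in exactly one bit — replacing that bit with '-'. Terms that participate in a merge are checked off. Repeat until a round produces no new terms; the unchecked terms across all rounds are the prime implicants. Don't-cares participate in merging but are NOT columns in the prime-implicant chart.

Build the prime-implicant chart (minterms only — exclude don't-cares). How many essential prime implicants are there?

8

Round 0: 000110 001101✓ 010011✓ 011000✓ 011110 100011✓ 100111✓ 101000✓ 101001✓ 101100✓ 101101✓ 110001✓ 110010✓ 110011✓ 110111✓ 111000✓ 111001✓
Round 1: -01101 -10011 -11000 1-0011✓ 1-0111✓ 1-1000✓ 1-1001✓ 100-11✓ 101-00✓ 101-01✓ 10100-✓ 10110-✓ 11-001 110-11✓ 1100-1 11001- 11100-✓
Round 2: 1-0-11 1-100- 101-0-
PIs = {-01101, -10011, -11000, 000110, 011110, 1-0-11, 1-100-, 101-0-, 11-001, 1100-1, 11001-}
Coverage chart:
  m6: 000110 ←essential
  m13: -01101 ←essential
  m19: -10011 ←essential
  m24: -11000 ←essential
  m30: 011110 ←essential
  m35: 1-0-11 ←essential
  m39: 1-0-11 ←essential
  m41: 1-100-,101-0-
  m44: 101-0- ←essential
  m45: -01101,101-0-
  m49: 11-001,1100-1
  m50: 11001- ←essential
  m51: -10011,1-0-11,1100-1,11001-
  m55: 1-0-11 ←essential
  m56: -11000,1-100-
  m57: 1-100-,11-001
Essential: -01101, -10011, -11000, 000110, 011110, 1-0-11, 101-0-, 11001-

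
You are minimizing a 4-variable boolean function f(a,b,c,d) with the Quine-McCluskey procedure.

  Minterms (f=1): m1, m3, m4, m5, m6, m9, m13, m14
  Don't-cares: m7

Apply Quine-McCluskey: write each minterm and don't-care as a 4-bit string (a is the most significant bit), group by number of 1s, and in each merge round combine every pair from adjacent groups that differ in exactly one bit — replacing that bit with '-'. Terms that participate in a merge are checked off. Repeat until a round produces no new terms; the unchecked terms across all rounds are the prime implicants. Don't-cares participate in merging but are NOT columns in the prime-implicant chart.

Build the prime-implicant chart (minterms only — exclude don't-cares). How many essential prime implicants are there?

Round 0: 0001✓ 0011✓ 0100✓ 0101✓ 0110✓ 0111✓ 1001✓ 1101✓ 1110✓
Round 1: -001✓ -101✓ -110 0-01✓ 0-11✓ 00-1✓ 01-0✓ 01-1✓ 010-✓ 011-✓ 1-01✓
Round 2: --01 0--1 01--
PIs = {--01, -110, 0--1, 01--}
Coverage chart:
  m1: --01,0--1
  m3: 0--1 ←essential
  m4: 01-- ←essential
  m5: --01,0--1,01--
  m6: -110,01--
  m9: --01 ←essential
  m13: --01 ←essential
  m14: -110 ←essential
Essential: --01, -110, 0--1, 01--

4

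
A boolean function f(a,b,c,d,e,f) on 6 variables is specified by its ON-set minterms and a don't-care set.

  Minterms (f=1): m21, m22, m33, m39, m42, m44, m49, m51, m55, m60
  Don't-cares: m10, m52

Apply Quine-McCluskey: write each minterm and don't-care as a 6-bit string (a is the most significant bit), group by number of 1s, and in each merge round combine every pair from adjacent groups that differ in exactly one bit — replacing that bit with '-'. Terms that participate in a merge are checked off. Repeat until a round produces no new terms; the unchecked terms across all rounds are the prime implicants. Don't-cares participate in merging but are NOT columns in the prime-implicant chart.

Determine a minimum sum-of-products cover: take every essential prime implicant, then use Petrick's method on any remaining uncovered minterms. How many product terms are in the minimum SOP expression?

[col 0] 001010*, 010101, 010110, 100001*, 100111*, 101010*, 101100*, 110001*, 110011*, 110100*, 110111*, 111100*
[col 1] -01010, 1-0001, 1-0111, 1-1100, 11-100, 110-11, 1100-1
Prime implicants: -01010, 010101, 010110, 1-0001, 1-0111, 1-1100, 11-100, 110-11, 1100-1
PI chart (minterm → PIs covering it):
  21 | 010101  (sole → essential)
  22 | 010110  (sole → essential)
  33 | 1-0001  (sole → essential)
  39 | 1-0111  (sole → essential)
  42 | -01010  (sole → essential)
  44 | 1-1100  (sole → essential)
  49 | 1-0001,1100-1
  51 | 110-11,1100-1
  55 | 1-0111,110-11
  60 | 1-1100,11-100
Essential prime implicants: -01010, 010101, 010110, 1-0001, 1-0111, 1-1100
Petrick residual → 110-11
Minimum SOP uses 7 PIs: b'cd'ef' + a'bc'de'f + a'bc'def' + ac'd'e'f + ac'def + acde'f' + abc'ef

7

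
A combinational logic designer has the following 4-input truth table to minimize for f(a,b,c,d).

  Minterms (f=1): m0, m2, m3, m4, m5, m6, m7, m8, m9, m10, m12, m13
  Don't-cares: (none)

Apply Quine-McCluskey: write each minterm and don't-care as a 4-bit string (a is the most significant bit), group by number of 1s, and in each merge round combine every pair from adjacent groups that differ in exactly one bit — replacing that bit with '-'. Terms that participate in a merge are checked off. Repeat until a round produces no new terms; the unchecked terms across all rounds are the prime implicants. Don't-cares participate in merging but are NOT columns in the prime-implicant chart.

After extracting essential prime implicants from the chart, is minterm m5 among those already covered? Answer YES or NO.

NO

size-2^0 implicants → 0000(✓)  0010(✓)  0011(✓)  0100(✓)  0101(✓)  0110(✓)  0111(✓)  1000(✓)  1001(✓)  1010(✓)  1100(✓)  1101(✓)
size-2^1 implicants → -000(✓)  -010(✓)  -100(✓)  -101(✓)  0-00(✓)  0-10(✓)  0-11(✓)  00-0(✓)  001-(✓)  01-0(✓)  01-1(✓)  010-(✓)  011-(✓)  1-00(✓)  1-01(✓)  10-0(✓)  100-(✓)  110-(✓)
size-2^2 implicants → --00  -0-0  -10-  0--0  0-1-  01--  1-0-
Unchecked terms (primes): --00, -0-0, -10-, 0--0, 0-1-, 01--, 1-0-
Minterm coverage:
  m0 ⊆ --00,-0-0,0--0
  m2 ⊆ -0-0,0--0,0-1-
  m3 ⊆ 0-1- [E]
  m4 ⊆ --00,-10-,0--0,01--
  m5 ⊆ -10-,01--
  m6 ⊆ 0--0,0-1-,01--
  m7 ⊆ 0-1-,01--
  m8 ⊆ --00,-0-0,1-0-
  m9 ⊆ 1-0- [E]
  m10 ⊆ -0-0 [E]
  m12 ⊆ --00,-10-,1-0-
  m13 ⊆ -10-,1-0-
E = {-0-0, 0-1-, 1-0-}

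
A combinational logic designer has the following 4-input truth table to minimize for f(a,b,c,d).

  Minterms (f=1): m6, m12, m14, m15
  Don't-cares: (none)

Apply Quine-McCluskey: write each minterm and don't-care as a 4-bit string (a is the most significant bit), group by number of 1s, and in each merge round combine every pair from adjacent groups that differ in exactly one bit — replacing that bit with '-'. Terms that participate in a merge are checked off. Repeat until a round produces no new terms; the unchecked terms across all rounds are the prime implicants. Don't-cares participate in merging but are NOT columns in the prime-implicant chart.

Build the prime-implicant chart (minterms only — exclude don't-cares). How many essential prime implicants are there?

Round 0: 0110✓ 1100✓ 1110✓ 1111✓
Round 1: -110 11-0 111-
PIs = {-110, 11-0, 111-}
Coverage chart:
  m6: -110 ←essential
  m12: 11-0 ←essential
  m14: -110,11-0,111-
  m15: 111- ←essential
Essential: -110, 11-0, 111-

3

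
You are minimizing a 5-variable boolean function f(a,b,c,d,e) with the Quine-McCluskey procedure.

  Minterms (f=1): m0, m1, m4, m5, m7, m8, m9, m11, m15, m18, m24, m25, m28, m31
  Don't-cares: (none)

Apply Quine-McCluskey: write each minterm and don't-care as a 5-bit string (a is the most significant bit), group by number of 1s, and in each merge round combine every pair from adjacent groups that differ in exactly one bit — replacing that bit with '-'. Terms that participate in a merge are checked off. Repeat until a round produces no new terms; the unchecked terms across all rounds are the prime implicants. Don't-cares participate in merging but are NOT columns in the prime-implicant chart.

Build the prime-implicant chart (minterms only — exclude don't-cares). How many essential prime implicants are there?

Round 0: 00000✓ 00001✓ 00100✓ 00101✓ 00111✓ 01000✓ 01001✓ 01011✓ 01111✓ 10010 11000✓ 11001✓ 11100✓ 11111✓
Round 1: -1000✓ -1001✓ -1111 0-000✓ 0-001✓ 0-111 00-00✓ 00-01✓ 0000-✓ 001-1 0010-✓ 01-11 010-1 0100-✓ 11-00 1100-✓
Round 2: -100- 0-00- 00-0-
PIs = {-100-, -1111, 0-00-, 0-111, 00-0-, 001-1, 01-11, 010-1, 10010, 11-00}
Coverage chart:
  m0: 0-00-,00-0-
  m1: 0-00-,00-0-
  m4: 00-0- ←essential
  m5: 00-0-,001-1
  m7: 0-111,001-1
  m8: -100-,0-00-
  m9: -100-,0-00-,010-1
  m11: 01-11,010-1
  m15: -1111,0-111,01-11
  m18: 10010 ←essential
  m24: -100-,11-00
  m25: -100- ←essential
  m28: 11-00 ←essential
  m31: -1111 ←essential
Essential: -100-, -1111, 00-0-, 10010, 11-00

5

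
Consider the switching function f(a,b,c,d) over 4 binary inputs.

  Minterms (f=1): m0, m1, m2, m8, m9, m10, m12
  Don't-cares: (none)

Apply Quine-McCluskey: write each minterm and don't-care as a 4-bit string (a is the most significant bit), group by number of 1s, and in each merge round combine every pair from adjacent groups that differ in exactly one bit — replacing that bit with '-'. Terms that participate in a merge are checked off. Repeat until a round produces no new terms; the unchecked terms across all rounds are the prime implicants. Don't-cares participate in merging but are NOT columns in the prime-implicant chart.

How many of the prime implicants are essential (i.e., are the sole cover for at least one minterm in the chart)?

size-2^0 implicants → 0000(✓)  0001(✓)  0010(✓)  1000(✓)  1001(✓)  1010(✓)  1100(✓)
size-2^1 implicants → -000(✓)  -001(✓)  -010(✓)  00-0(✓)  000-(✓)  1-00  10-0(✓)  100-(✓)
size-2^2 implicants → -0-0  -00-
Unchecked terms (primes): -0-0, -00-, 1-00
Minterm coverage:
  m0 ⊆ -0-0,-00-
  m1 ⊆ -00- [E]
  m2 ⊆ -0-0 [E]
  m8 ⊆ -0-0,-00-,1-00
  m9 ⊆ -00- [E]
  m10 ⊆ -0-0 [E]
  m12 ⊆ 1-00 [E]
E = {-0-0, -00-, 1-00}

3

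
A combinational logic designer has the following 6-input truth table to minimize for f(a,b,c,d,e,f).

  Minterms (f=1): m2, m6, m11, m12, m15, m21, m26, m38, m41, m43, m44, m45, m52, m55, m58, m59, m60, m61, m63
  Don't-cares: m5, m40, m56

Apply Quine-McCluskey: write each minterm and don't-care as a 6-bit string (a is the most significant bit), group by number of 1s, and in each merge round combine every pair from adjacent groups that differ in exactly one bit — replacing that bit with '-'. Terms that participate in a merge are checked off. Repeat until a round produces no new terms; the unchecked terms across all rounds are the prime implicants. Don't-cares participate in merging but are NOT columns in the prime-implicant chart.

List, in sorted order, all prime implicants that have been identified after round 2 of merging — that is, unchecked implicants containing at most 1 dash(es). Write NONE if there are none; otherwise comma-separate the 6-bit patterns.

-00110, -01011, -01100, -11010, 0-0101, 000-10, 001-11, 1-1011, 1010-1, 11-100, 11-111, 111-11, 1110-0, 11101-, 1111-1

[col 0] 000010*, 000101*, 000110*, 001011*, 001100*, 001111*, 010101*, 011010*, 100110*, 101000*, 101001*, 101011*, 101100*, 101101*, 110100*, 110111*, 111000*, 111010*, 111011*, 111100*, 111101*, 111111*
[col 1] -00110, -01011, -01100, -11010, 0-0101, 000-10, 001-11, 1-1000*, 1-1011, 1-1100*, 1-1101*, 101-00*, 101-01*, 1010-1, 10100-*, 10110-*, 11-100, 11-111, 111-00*, 111-11, 1110-0, 11101-, 1111-1, 11110-*
[col 2] 1-1-00, 1-110-, 101-0-
Prime implicants: -00110, -01011, -01100, -11010, 0-0101, 000-10, 001-11, 1-1-00, 1-1011, 1-110-, 101-0-, 1010-1, 11-100, 11-111, 111-11, 1110-0, 11101-, 1111-1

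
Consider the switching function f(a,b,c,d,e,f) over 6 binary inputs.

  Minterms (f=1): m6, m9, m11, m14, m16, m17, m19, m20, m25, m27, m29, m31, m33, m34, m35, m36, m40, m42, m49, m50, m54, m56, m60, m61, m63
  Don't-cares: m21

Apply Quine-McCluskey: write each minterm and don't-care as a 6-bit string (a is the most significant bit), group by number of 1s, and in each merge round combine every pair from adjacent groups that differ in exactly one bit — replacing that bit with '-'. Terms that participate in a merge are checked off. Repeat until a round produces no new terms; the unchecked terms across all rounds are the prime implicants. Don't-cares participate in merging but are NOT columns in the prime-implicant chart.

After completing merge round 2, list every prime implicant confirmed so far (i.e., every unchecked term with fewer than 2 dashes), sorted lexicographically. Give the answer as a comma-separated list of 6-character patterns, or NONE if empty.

-10001, 00-110, 1-0001, 1-0010, 1-1000, 10-010, 1000-1, 10001-, 100100, 1010-0, 110-10, 111-00, 11110-

Round 0: 000110✓ 001001✓ 001011✓ 001110✓ 010000✓ 010001✓ 010011✓ 010100✓ 010101✓ 011001✓ 011011✓ 011101✓ 011111✓ 100001✓ 100010✓ 100011✓ 100100 101000✓ 101010✓ 110001✓ 110010✓ 110110✓ 111000✓ 111100✓ 111101✓ 111111✓
Round 1: -10001 -11101✓ -11111✓ 0-1001✓ 0-1011✓ 00-110 0010-1✓ 01-001✓ 01-011✓ 01-101✓ 010-00✓ 010-01✓ 0100-1✓ 01000-✓ 01010-✓ 011-01✓ 011-11✓ 0110-1✓ 0111-1✓ 1-0001 1-0010 1-1000 10-010 1000-1 10001- 1010-0 110-10 111-00 1111-1✓ 11110-
Round 2: -111-1 0-10-1 01--01 01-0-1 010-0- 011--1
PIs = {-10001, -111-1, 0-10-1, 00-110, 01--01, 01-0-1, 010-0-, 011--1, 1-0001, 1-0010, 1-1000, 10-010, 1000-1, 10001-, 100100, 1010-0, 110-10, 111-00, 11110-}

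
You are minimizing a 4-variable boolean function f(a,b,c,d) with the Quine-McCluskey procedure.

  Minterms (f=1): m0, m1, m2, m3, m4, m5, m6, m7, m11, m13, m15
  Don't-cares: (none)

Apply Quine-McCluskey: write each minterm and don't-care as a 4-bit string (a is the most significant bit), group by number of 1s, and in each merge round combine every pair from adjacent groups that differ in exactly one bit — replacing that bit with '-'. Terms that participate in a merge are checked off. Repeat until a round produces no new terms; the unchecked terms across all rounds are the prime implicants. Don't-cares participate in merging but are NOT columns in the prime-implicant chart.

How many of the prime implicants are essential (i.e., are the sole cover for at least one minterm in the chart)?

[col 0] 0000*, 0001*, 0010*, 0011*, 0100*, 0101*, 0110*, 0111*, 1011*, 1101*, 1111*
[col 1] -011*, -101*, -111*, 0-00*, 0-01*, 0-10*, 0-11*, 00-0*, 00-1*, 000-*, 001-*, 01-0*, 01-1*, 010-*, 011-*, 1-11*, 11-1*
[col 2] --11, -1-1, 0--0*, 0--1*, 0-0-*, 0-1-*, 00--*, 01--*
[col 3] 0---
Prime implicants: --11, -1-1, 0---
PI chart (minterm → PIs covering it):
  0 | 0---  (sole → essential)
  1 | 0---  (sole → essential)
  2 | 0---  (sole → essential)
  3 | --11,0---
  4 | 0---  (sole → essential)
  5 | -1-1,0---
  6 | 0---  (sole → essential)
  7 | --11,-1-1,0---
  11 | --11  (sole → essential)
  13 | -1-1  (sole → essential)
  15 | --11,-1-1
Essential prime implicants: --11, -1-1, 0---

3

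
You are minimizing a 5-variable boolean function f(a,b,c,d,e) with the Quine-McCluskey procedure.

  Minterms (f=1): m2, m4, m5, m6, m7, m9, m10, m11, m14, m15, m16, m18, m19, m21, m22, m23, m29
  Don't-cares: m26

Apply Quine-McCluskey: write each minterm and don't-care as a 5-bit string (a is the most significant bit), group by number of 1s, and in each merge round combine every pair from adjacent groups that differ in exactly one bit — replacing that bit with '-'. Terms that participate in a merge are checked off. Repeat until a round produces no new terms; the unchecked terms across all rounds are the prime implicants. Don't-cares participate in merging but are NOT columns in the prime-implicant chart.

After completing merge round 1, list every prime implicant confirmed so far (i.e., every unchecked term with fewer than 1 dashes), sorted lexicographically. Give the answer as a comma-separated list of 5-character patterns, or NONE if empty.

NONE

Round 0: 00010✓ 00100✓ 00101✓ 00110✓ 00111✓ 01001✓ 01010✓ 01011✓ 01110✓ 01111✓ 10000✓ 10010✓ 10011✓ 10101✓ 10110✓ 10111✓ 11010✓ 11101✓
Round 1: -0010✓ -0101✓ -0110✓ -0111✓ -1010✓ 0-010✓ 0-110✓ 0-111✓ 00-10✓ 001-0✓ 001-1✓ 0010-✓ 0011-✓ 01-10✓ 01-11✓ 010-1 0101-✓ 0111-✓ 1-010✓ 1-101 10-10✓ 10-11✓ 100-0 1001-✓ 101-1✓ 1011-✓
Round 2: --010 -0-10 -01-1 -011- 0--10 0-11- 001-- 01-1- 10-1-
PIs = {--010, -0-10, -01-1, -011-, 0--10, 0-11-, 001--, 01-1-, 010-1, 1-101, 10-1-, 100-0}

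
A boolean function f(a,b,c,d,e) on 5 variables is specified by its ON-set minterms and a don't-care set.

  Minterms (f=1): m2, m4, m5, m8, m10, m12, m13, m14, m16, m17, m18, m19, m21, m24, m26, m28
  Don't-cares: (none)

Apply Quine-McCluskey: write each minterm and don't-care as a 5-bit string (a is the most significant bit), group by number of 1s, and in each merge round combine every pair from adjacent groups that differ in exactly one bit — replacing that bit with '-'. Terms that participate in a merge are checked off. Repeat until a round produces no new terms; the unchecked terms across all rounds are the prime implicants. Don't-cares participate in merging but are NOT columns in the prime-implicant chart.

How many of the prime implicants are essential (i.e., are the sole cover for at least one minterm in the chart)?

5

size-2^0 implicants → 00010(✓)  00100(✓)  00101(✓)  01000(✓)  01010(✓)  01100(✓)  01101(✓)  01110(✓)  10000(✓)  10001(✓)  10010(✓)  10011(✓)  10101(✓)  11000(✓)  11010(✓)  11100(✓)
size-2^1 implicants → -0010(✓)  -0101  -1000(✓)  -1010(✓)  -1100(✓)  0-010(✓)  0-100(✓)  0-101(✓)  0010-(✓)  01-00(✓)  01-10(✓)  010-0(✓)  011-0(✓)  0110-(✓)  1-000(✓)  1-010(✓)  10-01  100-0(✓)  100-1(✓)  1000-(✓)  1001-(✓)  11-00(✓)  110-0(✓)
size-2^2 implicants → --010  -1-00  -10-0  0-10-  01--0  1-0-0  100--
Unchecked terms (primes): --010, -0101, -1-00, -10-0, 0-10-, 01--0, 1-0-0, 10-01, 100--
Minterm coverage:
  m2 ⊆ --010 [E]
  m4 ⊆ 0-10- [E]
  m5 ⊆ -0101,0-10-
  m8 ⊆ -1-00,-10-0,01--0
  m10 ⊆ --010,-10-0,01--0
  m12 ⊆ -1-00,0-10-,01--0
  m13 ⊆ 0-10- [E]
  m14 ⊆ 01--0 [E]
  m16 ⊆ 1-0-0,100--
  m17 ⊆ 10-01,100--
  m18 ⊆ --010,1-0-0,100--
  m19 ⊆ 100-- [E]
  m21 ⊆ -0101,10-01
  m24 ⊆ -1-00,-10-0,1-0-0
  m26 ⊆ --010,-10-0,1-0-0
  m28 ⊆ -1-00 [E]
E = {--010, -1-00, 0-10-, 01--0, 100--}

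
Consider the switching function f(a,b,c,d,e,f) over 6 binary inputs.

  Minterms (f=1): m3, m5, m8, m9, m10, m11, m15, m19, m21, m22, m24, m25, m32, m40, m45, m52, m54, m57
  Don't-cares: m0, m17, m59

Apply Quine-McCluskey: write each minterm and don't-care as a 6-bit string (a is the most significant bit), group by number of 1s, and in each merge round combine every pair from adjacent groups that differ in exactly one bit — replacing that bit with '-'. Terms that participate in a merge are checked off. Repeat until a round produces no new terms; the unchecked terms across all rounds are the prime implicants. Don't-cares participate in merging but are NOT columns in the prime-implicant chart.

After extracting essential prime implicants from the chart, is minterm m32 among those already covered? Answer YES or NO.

size-2^0 implicants → 000000(✓)  000011(✓)  000101(✓)  001000(✓)  001001(✓)  001010(✓)  001011(✓)  001111(✓)  010001(✓)  010011(✓)  010101(✓)  010110(✓)  011000(✓)  011001(✓)  100000(✓)  101000(✓)  101101  110100(✓)  110110(✓)  111001(✓)  111011(✓)
size-2^1 implicants → -00000(✓)  -01000(✓)  -10110  -11001  0-0011  0-0101  0-1000(✓)  0-1001(✓)  00-000(✓)  00-011  001-11  0010-0(✓)  0010-1(✓)  00100-(✓)  00101-(✓)  01-001  010-01  0100-1  01100-(✓)  10-000(✓)  1101-0  1110-1
size-2^2 implicants → -0-000  0-100-  0010--
Unchecked terms (primes): -0-000, -10110, -11001, 0-0011, 0-0101, 0-100-, 00-011, 001-11, 0010--, 01-001, 010-01, 0100-1, 101101, 1101-0, 1110-1
Minterm coverage:
  m3 ⊆ 0-0011,00-011
  m5 ⊆ 0-0101 [E]
  m8 ⊆ -0-000,0-100-,0010--
  m9 ⊆ 0-100-,0010--
  m10 ⊆ 0010-- [E]
  m11 ⊆ 00-011,001-11,0010--
  m15 ⊆ 001-11 [E]
  m19 ⊆ 0-0011,0100-1
  m21 ⊆ 0-0101,010-01
  m22 ⊆ -10110 [E]
  m24 ⊆ 0-100- [E]
  m25 ⊆ -11001,0-100-,01-001
  m32 ⊆ -0-000 [E]
  m40 ⊆ -0-000 [E]
  m45 ⊆ 101101 [E]
  m52 ⊆ 1101-0 [E]
  m54 ⊆ -10110,1101-0
  m57 ⊆ -11001,1110-1
E = {-0-000, -10110, 0-0101, 0-100-, 001-11, 0010--, 101101, 1101-0}

YES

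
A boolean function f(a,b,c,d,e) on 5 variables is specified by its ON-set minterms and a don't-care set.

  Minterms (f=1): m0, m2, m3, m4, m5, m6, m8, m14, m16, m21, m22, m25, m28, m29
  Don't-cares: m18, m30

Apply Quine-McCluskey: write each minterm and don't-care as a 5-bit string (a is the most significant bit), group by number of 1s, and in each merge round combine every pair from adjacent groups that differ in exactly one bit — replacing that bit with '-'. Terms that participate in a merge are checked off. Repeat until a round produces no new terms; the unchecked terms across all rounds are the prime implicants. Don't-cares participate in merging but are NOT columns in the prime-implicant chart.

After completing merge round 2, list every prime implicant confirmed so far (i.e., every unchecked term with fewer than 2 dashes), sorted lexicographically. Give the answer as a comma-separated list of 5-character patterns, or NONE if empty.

-0101, 0-000, 0001-, 0010-, 1-101, 11-01, 111-0, 1110-

[col 0] 00000*, 00010*, 00011*, 00100*, 00101*, 00110*, 01000*, 01110*, 10000*, 10010*, 10101*, 10110*, 11001*, 11100*, 11101*, 11110*
[col 1] -0000*, -0010*, -0101, -0110*, -1110*, 0-000, 0-110*, 00-00*, 00-10*, 000-0*, 0001-, 001-0*, 0010-, 1-101, 1-110*, 10-10*, 100-0*, 11-01, 111-0, 1110-
[col 2] --110, -0-10, -00-0, 00--0
Prime implicants: --110, -0-10, -00-0, -0101, 0-000, 00--0, 0001-, 0010-, 1-101, 11-01, 111-0, 1110-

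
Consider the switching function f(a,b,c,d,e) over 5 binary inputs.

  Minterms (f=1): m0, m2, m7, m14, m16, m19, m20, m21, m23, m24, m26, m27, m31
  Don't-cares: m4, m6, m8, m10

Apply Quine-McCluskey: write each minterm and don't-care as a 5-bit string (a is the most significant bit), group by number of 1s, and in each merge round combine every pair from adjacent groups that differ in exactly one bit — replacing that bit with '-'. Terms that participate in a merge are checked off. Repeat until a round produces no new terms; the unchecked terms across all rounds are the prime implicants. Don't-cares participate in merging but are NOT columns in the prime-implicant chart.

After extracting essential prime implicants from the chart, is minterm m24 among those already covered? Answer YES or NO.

Round 0: 00000✓ 00010✓ 00100✓ 00110✓ 00111✓ 01000✓ 01010✓ 01110✓ 10000✓ 10011✓ 10100✓ 10101✓ 10111✓ 11000✓ 11010✓ 11011✓ 11111✓
Round 1: -0000✓ -0100✓ -0111 -1000✓ -1010✓ 0-000✓ 0-010✓ 0-110✓ 00-00✓ 00-10✓ 000-0✓ 001-0✓ 0011- 01-10✓ 010-0✓ 1-000✓ 1-011✓ 1-111✓ 10-00✓ 10-11✓ 101-1 1010- 11-11✓ 110-0✓ 1101-
Round 2: --000 -0-00 -10-0 0--10 0-0-0 00--0 1--11
PIs = {--000, -0-00, -0111, -10-0, 0--10, 0-0-0, 00--0, 0011-, 1--11, 101-1, 1010-, 1101-}
Coverage chart:
  m0: --000,-0-00,0-0-0,00--0
  m2: 0--10,0-0-0,00--0
  m7: -0111,0011-
  m14: 0--10 ←essential
  m16: --000,-0-00
  m19: 1--11 ←essential
  m20: -0-00,1010-
  m21: 101-1,1010-
  m23: -0111,1--11,101-1
  m24: --000,-10-0
  m26: -10-0,1101-
  m27: 1--11,1101-
  m31: 1--11 ←essential
Essential: 0--10, 1--11

NO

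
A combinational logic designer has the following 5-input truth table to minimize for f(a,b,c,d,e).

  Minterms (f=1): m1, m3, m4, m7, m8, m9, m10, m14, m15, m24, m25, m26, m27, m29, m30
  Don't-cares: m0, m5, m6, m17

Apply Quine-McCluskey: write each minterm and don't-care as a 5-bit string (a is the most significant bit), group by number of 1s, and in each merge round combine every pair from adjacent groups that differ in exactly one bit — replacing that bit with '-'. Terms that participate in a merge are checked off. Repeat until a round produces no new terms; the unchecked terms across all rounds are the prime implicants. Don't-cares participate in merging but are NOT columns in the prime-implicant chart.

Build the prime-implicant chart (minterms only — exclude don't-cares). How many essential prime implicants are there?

Round 0: 00000✓ 00001✓ 00011✓ 00100✓ 00101✓ 00110✓ 00111✓ 01000✓ 01001✓ 01010✓ 01110✓ 01111✓ 10001✓ 11000✓ 11001✓ 11010✓ 11011✓ 11101✓ 11110✓
Round 1: -0001✓ -1000✓ -1001✓ -1010✓ -1110✓ 0-000✓ 0-001✓ 0-110✓ 0-111✓ 00-00✓ 00-01✓ 00-11✓ 000-1✓ 0000-✓ 001-0✓ 001-1✓ 0010-✓ 0011-✓ 01-10✓ 010-0✓ 0100-✓ 0111-✓ 1-001✓ 11-01 11-10✓ 110-0✓ 110-1✓ 1100-✓ 1101-✓
Round 2: --001 -1-10 -10-0 -100- 0-00- 0-11- 00--1 00-0- 001-- 110--
PIs = {--001, -1-10, -10-0, -100-, 0-00-, 0-11-, 00--1, 00-0-, 001--, 11-01, 110--}
Coverage chart:
  m1: --001,0-00-,00--1,00-0-
  m3: 00--1 ←essential
  m4: 00-0-,001--
  m7: 0-11-,00--1,001--
  m8: -10-0,-100-,0-00-
  m9: --001,-100-,0-00-
  m10: -1-10,-10-0
  m14: -1-10,0-11-
  m15: 0-11- ←essential
  m24: -10-0,-100-,110--
  m25: --001,-100-,11-01,110--
  m26: -1-10,-10-0,110--
  m27: 110-- ←essential
  m29: 11-01 ←essential
  m30: -1-10 ←essential
Essential: -1-10, 0-11-, 00--1, 11-01, 110--

5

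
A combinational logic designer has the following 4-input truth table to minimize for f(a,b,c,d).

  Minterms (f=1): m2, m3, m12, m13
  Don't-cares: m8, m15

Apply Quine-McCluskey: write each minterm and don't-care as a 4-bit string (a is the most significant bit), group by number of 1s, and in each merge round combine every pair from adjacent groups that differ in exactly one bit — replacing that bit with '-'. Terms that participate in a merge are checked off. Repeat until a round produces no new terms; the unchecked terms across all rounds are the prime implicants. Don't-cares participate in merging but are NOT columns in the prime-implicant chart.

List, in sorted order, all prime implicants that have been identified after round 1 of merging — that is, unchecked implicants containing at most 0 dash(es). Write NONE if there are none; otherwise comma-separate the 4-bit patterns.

Round 0: 0010✓ 0011✓ 1000✓ 1100✓ 1101✓ 1111✓
Round 1: 001- 1-00 11-1 110-
PIs = {001-, 1-00, 11-1, 110-}

NONE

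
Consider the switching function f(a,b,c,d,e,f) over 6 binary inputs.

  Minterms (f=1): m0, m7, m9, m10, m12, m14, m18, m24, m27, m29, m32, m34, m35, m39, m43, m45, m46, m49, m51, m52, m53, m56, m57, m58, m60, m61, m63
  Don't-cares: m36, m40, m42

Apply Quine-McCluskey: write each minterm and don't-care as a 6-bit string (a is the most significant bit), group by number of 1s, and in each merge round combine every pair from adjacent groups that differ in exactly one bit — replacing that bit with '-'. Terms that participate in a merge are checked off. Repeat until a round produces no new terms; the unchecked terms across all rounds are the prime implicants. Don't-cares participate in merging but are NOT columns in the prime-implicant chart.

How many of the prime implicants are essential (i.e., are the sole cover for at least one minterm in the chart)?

size-2^0 implicants → 000000(✓)  000111(✓)  001001  001010(✓)  001100(✓)  001110(✓)  010010  011000(✓)  011011  011101(✓)  100000(✓)  100010(✓)  100011(✓)  100100(✓)  100111(✓)  101000(✓)  101010(✓)  101011(✓)  101101(✓)  101110(✓)  110001(✓)  110011(✓)  110100(✓)  110101(✓)  111000(✓)  111001(✓)  111010(✓)  111100(✓)  111101(✓)  111111(✓)
size-2^1 implicants → -00000  -00111  -01010(✓)  -01110(✓)  -11000  -11101  001-10(✓)  0011-0  1-0011  1-0100  1-1000(✓)  1-1010(✓)  1-1101  10-000(✓)  10-010(✓)  10-011(✓)  100-00  100-11  1000-0(✓)  10001-(✓)  101-10(✓)  1010-0(✓)  10101-(✓)  11-001(✓)  11-100(✓)  11-101(✓)  110-01(✓)  1100-1  11010-(✓)  111-00(✓)  111-01(✓)  1110-0(✓)  11100-(✓)  1111-1  11110-(✓)
size-2^2 implicants → -01-10  1-10-0  10-0-0  10-01-  11--01  11-10-  111-0-
Unchecked terms (primes): -00000, -00111, -01-10, -11000, -11101, 001001, 0011-0, 010010, 011011, 1-0011, 1-0100, 1-10-0, 1-1101, 10-0-0, 10-01-, 100-00, 100-11, 11--01, 11-10-, 1100-1, 111-0-, 1111-1
Minterm coverage:
  m0 ⊆ -00000 [E]
  m7 ⊆ -00111 [E]
  m9 ⊆ 001001 [E]
  m10 ⊆ -01-10 [E]
  m12 ⊆ 0011-0 [E]
  m14 ⊆ -01-10,0011-0
  m18 ⊆ 010010 [E]
  m24 ⊆ -11000 [E]
  m27 ⊆ 011011 [E]
  m29 ⊆ -11101 [E]
  m32 ⊆ -00000,10-0-0,100-00
  m34 ⊆ 10-0-0,10-01-
  m35 ⊆ 1-0011,10-01-,100-11
  m39 ⊆ -00111,100-11
  m43 ⊆ 10-01- [E]
  m45 ⊆ 1-1101 [E]
  m46 ⊆ -01-10 [E]
  m49 ⊆ 11--01,1100-1
  m51 ⊆ 1-0011,1100-1
  m52 ⊆ 1-0100,11-10-
  m53 ⊆ 11--01,11-10-
  m56 ⊆ -11000,1-10-0,111-0-
  m57 ⊆ 11--01,111-0-
  m58 ⊆ 1-10-0 [E]
  m60 ⊆ 11-10-,111-0-
  m61 ⊆ -11101,1-1101,11--01,11-10-,111-0-,1111-1
  m63 ⊆ 1111-1 [E]
E = {-00000, -00111, -01-10, -11000, -11101, 001001, 0011-0, 010010, 011011, 1-10-0, 1-1101, 10-01-, 1111-1}

13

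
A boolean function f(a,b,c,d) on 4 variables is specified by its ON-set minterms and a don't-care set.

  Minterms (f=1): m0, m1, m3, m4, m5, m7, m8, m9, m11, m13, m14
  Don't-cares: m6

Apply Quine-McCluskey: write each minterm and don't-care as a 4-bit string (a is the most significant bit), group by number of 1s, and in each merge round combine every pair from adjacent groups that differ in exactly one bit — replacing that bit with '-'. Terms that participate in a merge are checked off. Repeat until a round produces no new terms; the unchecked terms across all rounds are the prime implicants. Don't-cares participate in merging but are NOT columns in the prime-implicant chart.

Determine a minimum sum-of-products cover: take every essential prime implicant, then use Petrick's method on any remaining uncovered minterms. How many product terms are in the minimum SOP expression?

[col 0] 0000*, 0001*, 0011*, 0100*, 0101*, 0110*, 0111*, 1000*, 1001*, 1011*, 1101*, 1110*
[col 1] -000*, -001*, -011*, -101*, -110, 0-00*, 0-01*, 0-11*, 00-1*, 000-*, 01-0*, 01-1*, 010-*, 011-*, 1-01*, 10-1*, 100-*
[col 2] --01, -0-1, -00-, 0--1, 0-0-, 01--
Prime implicants: --01, -0-1, -00-, -110, 0--1, 0-0-, 01--
PI chart (minterm → PIs covering it):
  0 | -00-,0-0-
  1 | --01,-0-1,-00-,0--1,0-0-
  3 | -0-1,0--1
  4 | 0-0-,01--
  5 | --01,0--1,0-0-,01--
  7 | 0--1,01--
  8 | -00-  (sole → essential)
  9 | --01,-0-1,-00-
  11 | -0-1  (sole → essential)
  13 | --01  (sole → essential)
  14 | -110  (sole → essential)
Essential prime implicants: --01, -0-1, -00-, -110
Petrick residual → 01--
Minimum SOP uses 5 PIs: c'd + b'd + b'c' + bcd' + a'b

5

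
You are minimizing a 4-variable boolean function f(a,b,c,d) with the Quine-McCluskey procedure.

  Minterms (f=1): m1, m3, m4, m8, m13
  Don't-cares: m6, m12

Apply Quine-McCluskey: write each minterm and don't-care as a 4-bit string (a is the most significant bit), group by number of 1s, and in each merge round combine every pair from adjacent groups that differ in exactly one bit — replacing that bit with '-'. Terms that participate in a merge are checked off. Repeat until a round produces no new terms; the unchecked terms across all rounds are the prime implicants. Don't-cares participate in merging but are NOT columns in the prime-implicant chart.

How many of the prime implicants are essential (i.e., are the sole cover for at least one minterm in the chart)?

size-2^0 implicants → 0001(✓)  0011(✓)  0100(✓)  0110(✓)  1000(✓)  1100(✓)  1101(✓)
size-2^1 implicants → -100  00-1  01-0  1-00  110-
Unchecked terms (primes): -100, 00-1, 01-0, 1-00, 110-
Minterm coverage:
  m1 ⊆ 00-1 [E]
  m3 ⊆ 00-1 [E]
  m4 ⊆ -100,01-0
  m8 ⊆ 1-00 [E]
  m13 ⊆ 110- [E]
E = {00-1, 1-00, 110-}

3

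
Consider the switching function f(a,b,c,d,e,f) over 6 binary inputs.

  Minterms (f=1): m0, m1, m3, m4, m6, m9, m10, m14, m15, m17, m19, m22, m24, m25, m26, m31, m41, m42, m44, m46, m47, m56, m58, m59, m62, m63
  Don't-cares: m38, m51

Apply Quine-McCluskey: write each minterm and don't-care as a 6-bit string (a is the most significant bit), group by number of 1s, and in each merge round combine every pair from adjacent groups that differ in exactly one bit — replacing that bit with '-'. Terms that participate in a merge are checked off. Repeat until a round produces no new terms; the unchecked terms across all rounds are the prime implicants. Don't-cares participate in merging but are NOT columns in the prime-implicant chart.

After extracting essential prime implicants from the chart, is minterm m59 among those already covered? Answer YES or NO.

[col 0] 000000*, 000001*, 000011*, 000100*, 000110*, 001001*, 001010*, 001110*, 001111*, 010001*, 010011*, 010110*, 011000*, 011001*, 011010*, 011111*, 100110*, 101001*, 101010*, 101100*, 101110*, 101111*, 110011*, 111000*, 111010*, 111011*, 111110*, 111111*
[col 1] -00110*, -01001, -01010*, -01110*, -01111*, -10011, -11000*, -11010*, -11111*, 0-0001*, 0-0011*, 0-0110, 0-1001*, 0-1010*, 0-1111*, 00-001*, 00-110*, 000-00, 0000-1*, 00000-, 0001-0, 001-10*, 00111-*, 01-001*, 0100-1*, 0110-0*, 01100-, 1-1010*, 1-1110*, 1-1111*, 10-110*, 101-10*, 1011-0, 10111-*, 11-011, 111-10*, 111-11*, 1110-0*, 11101-*, 11111-*
[col 2] --1010, --1111, -0-110, -01-10, -0111-, -110-0, 0--001, 0-00-1, 1-1-10, 1-111-, 111-1-
Prime implicants: --1010, --1111, -0-110, -01-10, -01001, -0111-, -10011, -110-0, 0--001, 0-00-1, 0-0110, 000-00, 00000-, 0001-0, 01100-, 1-1-10, 1-111-, 1011-0, 11-011, 111-1-
PI chart (minterm → PIs covering it):
  0 | 000-00,00000-
  1 | 0--001,0-00-1,00000-
  3 | 0-00-1  (sole → essential)
  4 | 000-00,0001-0
  6 | -0-110,0-0110,0001-0
  9 | -01001,0--001
  10 | --1010,-01-10
  14 | -0-110,-01-10,-0111-
  15 | --1111,-0111-
  17 | 0--001,0-00-1
  19 | -10011,0-00-1
  22 | 0-0110  (sole → essential)
  24 | -110-0,01100-
  25 | 0--001,01100-
  26 | --1010,-110-0
  31 | --1111  (sole → essential)
  41 | -01001  (sole → essential)
  42 | --1010,-01-10,1-1-10
  44 | 1011-0  (sole → essential)
  46 | -0-110,-01-10,-0111-,1-1-10,1-111-,1011-0
  47 | --1111,-0111-,1-111-
  56 | -110-0  (sole → essential)
  58 | --1010,-110-0,1-1-10,111-1-
  59 | 11-011,111-1-
  62 | 1-1-10,1-111-,111-1-
  63 | --1111,1-111-,111-1-
Essential prime implicants: --1111, -01001, -110-0, 0-00-1, 0-0110, 1011-0

NO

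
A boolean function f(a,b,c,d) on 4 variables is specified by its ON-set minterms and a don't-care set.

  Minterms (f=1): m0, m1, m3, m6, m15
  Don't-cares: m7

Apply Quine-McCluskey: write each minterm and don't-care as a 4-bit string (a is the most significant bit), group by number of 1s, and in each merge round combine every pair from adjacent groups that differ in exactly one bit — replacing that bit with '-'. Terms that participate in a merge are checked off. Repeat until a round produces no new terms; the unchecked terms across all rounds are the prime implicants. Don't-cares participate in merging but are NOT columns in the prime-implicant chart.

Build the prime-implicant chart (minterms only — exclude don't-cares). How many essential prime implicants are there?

Round 0: 0000✓ 0001✓ 0011✓ 0110✓ 0111✓ 1111✓
Round 1: -111 0-11 00-1 000- 011-
PIs = {-111, 0-11, 00-1, 000-, 011-}
Coverage chart:
  m0: 000- ←essential
  m1: 00-1,000-
  m3: 0-11,00-1
  m6: 011- ←essential
  m15: -111 ←essential
Essential: -111, 000-, 011-

3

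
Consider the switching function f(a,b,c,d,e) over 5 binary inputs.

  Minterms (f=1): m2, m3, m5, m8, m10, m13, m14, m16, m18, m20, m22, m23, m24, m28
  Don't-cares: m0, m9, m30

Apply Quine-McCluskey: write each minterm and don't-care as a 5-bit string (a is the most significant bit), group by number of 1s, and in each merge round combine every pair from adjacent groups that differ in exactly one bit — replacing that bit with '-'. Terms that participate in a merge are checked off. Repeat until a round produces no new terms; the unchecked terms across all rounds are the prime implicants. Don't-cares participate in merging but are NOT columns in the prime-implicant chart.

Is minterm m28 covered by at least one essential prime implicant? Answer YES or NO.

[col 0] 00000*, 00010*, 00011*, 00101*, 01000*, 01001*, 01010*, 01101*, 01110*, 10000*, 10010*, 10100*, 10110*, 10111*, 11000*, 11100*, 11110*
[col 1] -0000*, -0010*, -1000*, -1110, 0-000*, 0-010*, 0-101, 000-0*, 0001-, 01-01, 01-10, 010-0*, 0100-, 1-000*, 1-100*, 1-110*, 10-00*, 10-10*, 100-0*, 101-0*, 1011-, 11-00*, 111-0*
[col 2] --000, -00-0, 0-0-0, 1--00, 1-1-0, 10--0
Prime implicants: --000, -00-0, -1110, 0-0-0, 0-101, 0001-, 01-01, 01-10, 0100-, 1--00, 1-1-0, 10--0, 1011-
PI chart (minterm → PIs covering it):
  2 | -00-0,0-0-0,0001-
  3 | 0001-  (sole → essential)
  5 | 0-101  (sole → essential)
  8 | --000,0-0-0,0100-
  10 | 0-0-0,01-10
  13 | 0-101,01-01
  14 | -1110,01-10
  16 | --000,-00-0,1--00,10--0
  18 | -00-0,10--0
  20 | 1--00,1-1-0,10--0
  22 | 1-1-0,10--0,1011-
  23 | 1011-  (sole → essential)
  24 | --000,1--00
  28 | 1--00,1-1-0
Essential prime implicants: 0-101, 0001-, 1011-

NO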